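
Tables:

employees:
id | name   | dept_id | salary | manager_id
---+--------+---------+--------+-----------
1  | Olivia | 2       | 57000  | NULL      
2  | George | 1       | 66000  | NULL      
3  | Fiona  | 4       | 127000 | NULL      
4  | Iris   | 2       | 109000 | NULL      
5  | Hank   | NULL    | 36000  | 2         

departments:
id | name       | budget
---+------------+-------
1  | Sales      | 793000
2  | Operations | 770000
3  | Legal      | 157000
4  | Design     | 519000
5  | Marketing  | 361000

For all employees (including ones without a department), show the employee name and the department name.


LEFT JOIN keeps every row from employees (the left table); where dept_id has no match in departments, the department columns become NULL. Walk through each employee:
  - employee 1 (Olivia): dept_id=2 -> matches Operations
  - employee 2 (George): dept_id=1 -> matches Sales
  - employee 3 (Fiona): dept_id=4 -> matches Design
  - employee 4 (Iris): dept_id=2 -> matches Operations
  - employee 5 (Hank): dept_id=NULL, no match -> kept with NULL
All 5 rows appear; 1 has NULL department.

SQL:
SELECT a.name, b.name AS department
FROM employees a
LEFT JOIN departments b ON a.dept_id = b.id

Result:
name   | department
-------+-----------
Olivia | Operations
George | Sales     
Fiona  | Design    
Iris   | Operations
Hank   | NULL      


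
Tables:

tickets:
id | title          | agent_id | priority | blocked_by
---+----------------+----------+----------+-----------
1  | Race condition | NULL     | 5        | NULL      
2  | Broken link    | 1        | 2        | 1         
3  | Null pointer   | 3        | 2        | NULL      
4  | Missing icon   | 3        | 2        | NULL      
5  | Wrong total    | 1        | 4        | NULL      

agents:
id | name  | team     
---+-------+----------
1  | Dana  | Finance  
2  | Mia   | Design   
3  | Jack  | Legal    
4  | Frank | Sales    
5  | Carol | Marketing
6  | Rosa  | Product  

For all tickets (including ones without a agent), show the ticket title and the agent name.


LEFT JOIN keeps every row from tickets (the left table); where agent_id has no match in agents, the agent columns become NULL. Walk through each ticket:
  - ticket 1 (Race condition): agent_id=NULL, no match -> kept with NULL
  - ticket 2 (Broken link): agent_id=1 -> matches Dana
  - ticket 3 (Null pointer): agent_id=3 -> matches Jack
  - ticket 4 (Missing icon): agent_id=3 -> matches Jack
  - ticket 5 (Wrong total): agent_id=1 -> matches Dana
All 5 rows appear; 1 has NULL agent.

SQL:
SELECT a.title, b.name AS agent
FROM tickets a
LEFT JOIN agents b ON a.agent_id = b.id

Result:
title          | agent
---------------+------
Race condition | NULL 
Broken link    | Dana 
Null pointer   | Jack 
Missing icon   | Jack 
Wrong total    | Dana 


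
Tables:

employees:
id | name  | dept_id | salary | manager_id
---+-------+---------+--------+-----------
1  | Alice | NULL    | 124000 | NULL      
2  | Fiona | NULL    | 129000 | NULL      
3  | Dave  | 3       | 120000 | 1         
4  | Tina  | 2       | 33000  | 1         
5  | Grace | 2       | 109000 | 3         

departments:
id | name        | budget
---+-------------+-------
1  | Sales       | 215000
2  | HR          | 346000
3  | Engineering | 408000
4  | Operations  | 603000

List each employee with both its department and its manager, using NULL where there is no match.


Two LEFT JOINs from the same base table employees: one to departments via dept_id, one to employees itself via manager_id. Both are LEFT so every employee is preserved.
Match against departments:
  - employee 1 (Alice): dept_id=NULL, no match -> kept with NULL
  - employee 2 (Fiona): dept_id=NULL, no match -> kept with NULL
  - employee 3 (Dave): dept_id=3 -> matches Engineering
  - employee 4 (Tina): dept_id=2 -> matches HR
  - employee 5 (Grace): dept_id=2 -> matches HR
Match against employees (self):
  - employee 1 (Alice): manager_id=NULL -> NULL
  - employee 2 (Fiona): manager_id=NULL -> NULL
  - employee 3 (Dave): manager_id=1 -> Alice
  - employee 4 (Tina): manager_id=1 -> Alice
  - employee 5 (Grace): manager_id=3 -> Dave

SQL:
SELECT a.name, b.name AS department, c.name AS manager
FROM employees a
LEFT JOIN departments b ON a.dept_id = b.id
LEFT JOIN employees c ON a.manager_id = c.id

Result:
name  | department  | manager
------+-------------+--------
Alice | NULL        | NULL   
Fiona | NULL        | NULL   
Dave  | Engineering | Alice  
Tina  | HR          | Alice  
Grace | HR          | Dave   


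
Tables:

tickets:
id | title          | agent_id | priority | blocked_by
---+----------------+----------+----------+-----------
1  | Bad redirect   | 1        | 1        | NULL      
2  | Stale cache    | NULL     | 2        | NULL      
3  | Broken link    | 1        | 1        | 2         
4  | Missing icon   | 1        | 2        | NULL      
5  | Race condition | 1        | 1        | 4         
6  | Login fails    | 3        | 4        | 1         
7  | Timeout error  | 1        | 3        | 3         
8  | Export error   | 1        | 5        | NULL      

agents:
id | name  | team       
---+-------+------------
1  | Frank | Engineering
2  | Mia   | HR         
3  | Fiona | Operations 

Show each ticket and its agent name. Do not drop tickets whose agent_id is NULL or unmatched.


LEFT JOIN keeps every row from tickets (the left table); where agent_id has no match in agents, the agent columns become NULL. Walk through each ticket:
  - ticket 1 (Bad redirect): agent_id=1 -> matches Frank
  - ticket 2 (Stale cache): agent_id=NULL, no match -> kept with NULL
  - ticket 3 (Broken link): agent_id=1 -> matches Frank
  - ticket 4 (Missing icon): agent_id=1 -> matches Frank
  - ticket 5 (Race condition): agent_id=1 -> matches Frank
  - ticket 6 (Login fails): agent_id=3 -> matches Fiona
  - ticket 7 (Timeout error): agent_id=1 -> matches Frank
  - ticket 8 (Export error): agent_id=1 -> matches Frank
All 8 rows appear; 1 has NULL agent.

SQL:
SELECT a.title, b.name AS agent
FROM tickets a
LEFT JOIN agents b ON a.agent_id = b.id

Result:
title          | agent
---------------+------
Bad redirect   | Frank
Stale cache    | NULL 
Broken link    | Frank
Missing icon   | Frank
Race condition | Frank
Login fails    | Fiona
Timeout error  | Frank
Export error   | Frank


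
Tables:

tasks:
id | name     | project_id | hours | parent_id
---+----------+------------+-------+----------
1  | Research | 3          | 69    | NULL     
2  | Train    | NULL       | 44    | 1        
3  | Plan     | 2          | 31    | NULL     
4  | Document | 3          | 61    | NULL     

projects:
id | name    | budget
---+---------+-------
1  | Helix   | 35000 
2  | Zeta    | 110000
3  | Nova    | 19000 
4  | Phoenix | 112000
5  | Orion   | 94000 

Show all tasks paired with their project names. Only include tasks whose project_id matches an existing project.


INNER JOIN keeps only tasks rows whose project_id matches an id in projects. Walk through each task:
  - task 1 (Research): project_id=3 -> matches Nova
  - task 2 (Train): project_id=NULL, no match -> dropped
  - task 3 (Plan): project_id=2 -> matches Zeta
  - task 4 (Document): project_id=3 -> matches Nova
So 1 of 4 rows is dropped.

SQL:
SELECT a.name, b.name AS project
FROM tasks a
INNER JOIN projects b ON a.project_id = b.id

Result:
name     | project
---------+--------
Research | Nova   
Plan     | Zeta   
Document | Nova   


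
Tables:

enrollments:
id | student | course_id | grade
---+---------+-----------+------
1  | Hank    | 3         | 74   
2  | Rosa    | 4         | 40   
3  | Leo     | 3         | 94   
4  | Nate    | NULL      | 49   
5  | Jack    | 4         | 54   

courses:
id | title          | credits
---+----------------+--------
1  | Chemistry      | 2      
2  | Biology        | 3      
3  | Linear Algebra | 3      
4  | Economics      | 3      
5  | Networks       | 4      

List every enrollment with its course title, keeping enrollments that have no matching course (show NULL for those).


LEFT JOIN keeps every row from enrollments (the left table); where course_id has no match in courses, the course columns become NULL. Walk through each enrollment:
  - enrollment 1 (Hank): course_id=3 -> matches Linear Algebra
  - enrollment 2 (Rosa): course_id=4 -> matches Economics
  - enrollment 3 (Leo): course_id=3 -> matches Linear Algebra
  - enrollment 4 (Nate): course_id=NULL, no match -> kept with NULL
  - enrollment 5 (Jack): course_id=4 -> matches Economics
All 5 rows appear; 1 has NULL course.

SQL:
SELECT a.student, b.title AS course
FROM enrollments a
LEFT JOIN courses b ON a.course_id = b.id

Result:
student | course        
--------+---------------
Hank    | Linear Algebra
Rosa    | Economics     
Leo     | Linear Algebra
Nate    | NULL          
Jack    | Economics     


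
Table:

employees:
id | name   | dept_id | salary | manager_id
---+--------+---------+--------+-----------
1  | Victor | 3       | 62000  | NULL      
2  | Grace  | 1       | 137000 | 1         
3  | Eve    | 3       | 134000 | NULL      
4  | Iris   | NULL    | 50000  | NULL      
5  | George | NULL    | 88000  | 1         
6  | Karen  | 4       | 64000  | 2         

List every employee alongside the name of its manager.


This is a self-join: employees is joined to a second copy of itself, matching each row's manager_id to another row's id. Use LEFT JOIN so rows with manager_id=NULL are kept.
  - employee 1 (Victor): manager_id=NULL -> NULL
  - employee 2 (Grace): manager_id=1 -> Victor
  - employee 3 (Eve): manager_id=NULL -> NULL
  - employee 4 (Iris): manager_id=NULL -> NULL
  - employee 5 (George): manager_id=1 -> Victor
  - employee 6 (Karen): manager_id=2 -> Grace

SQL:
SELECT a.name AS item, b.name AS manager
FROM employees a
LEFT JOIN employees b ON a.manager_id = b.id

Result:
item   | manager
-------+--------
Victor | NULL   
Grace  | Victor 
Eve    | NULL   
Iris   | NULL   
George | Victor 
Karen  | Grace  


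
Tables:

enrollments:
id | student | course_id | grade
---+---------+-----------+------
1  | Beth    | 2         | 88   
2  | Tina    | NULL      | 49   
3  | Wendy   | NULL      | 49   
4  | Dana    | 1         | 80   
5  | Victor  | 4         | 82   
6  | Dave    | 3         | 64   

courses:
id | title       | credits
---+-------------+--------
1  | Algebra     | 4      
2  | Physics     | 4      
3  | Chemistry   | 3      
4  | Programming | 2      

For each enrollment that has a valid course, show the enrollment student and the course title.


INNER JOIN keeps only enrollments rows whose course_id matches an id in courses. Walk through each enrollment:
  - enrollment 1 (Beth): course_id=2 -> matches Physics
  - enrollment 2 (Tina): course_id=NULL, no match -> dropped
  - enrollment 3 (Wendy): course_id=NULL, no match -> dropped
  - enrollment 4 (Dana): course_id=1 -> matches Algebra
  - enrollment 5 (Victor): course_id=4 -> matches Programming
  - enrollment 6 (Dave): course_id=3 -> matches Chemistry
So 2 of 6 rows are dropped.

SQL:
SELECT a.student, b.title AS course
FROM enrollments a
INNER JOIN courses b ON a.course_id = b.id

Result:
student | course     
--------+------------
Beth    | Physics    
Dana    | Algebra    
Victor  | Programming
Dave    | Chemistry  


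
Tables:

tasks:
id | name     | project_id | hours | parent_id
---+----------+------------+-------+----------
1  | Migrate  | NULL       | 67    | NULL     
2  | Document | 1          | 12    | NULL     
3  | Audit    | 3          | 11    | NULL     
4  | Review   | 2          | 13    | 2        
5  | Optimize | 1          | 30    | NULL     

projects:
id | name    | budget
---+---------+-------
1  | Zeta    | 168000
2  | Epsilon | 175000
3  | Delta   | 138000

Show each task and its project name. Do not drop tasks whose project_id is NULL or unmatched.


LEFT JOIN keeps every row from tasks (the left table); where project_id has no match in projects, the project columns become NULL. Walk through each task:
  - task 1 (Migrate): project_id=NULL, no match -> kept with NULL
  - task 2 (Document): project_id=1 -> matches Zeta
  - task 3 (Audit): project_id=3 -> matches Delta
  - task 4 (Review): project_id=2 -> matches Epsilon
  - task 5 (Optimize): project_id=1 -> matches Zeta
All 5 rows appear; 1 has NULL project.

SQL:
SELECT a.name, b.name AS project
FROM tasks a
LEFT JOIN projects b ON a.project_id = b.id

Result:
name     | project
---------+--------
Migrate  | NULL   
Document | Zeta   
Audit    | Delta  
Review   | Epsilon
Optimize | Zeta   


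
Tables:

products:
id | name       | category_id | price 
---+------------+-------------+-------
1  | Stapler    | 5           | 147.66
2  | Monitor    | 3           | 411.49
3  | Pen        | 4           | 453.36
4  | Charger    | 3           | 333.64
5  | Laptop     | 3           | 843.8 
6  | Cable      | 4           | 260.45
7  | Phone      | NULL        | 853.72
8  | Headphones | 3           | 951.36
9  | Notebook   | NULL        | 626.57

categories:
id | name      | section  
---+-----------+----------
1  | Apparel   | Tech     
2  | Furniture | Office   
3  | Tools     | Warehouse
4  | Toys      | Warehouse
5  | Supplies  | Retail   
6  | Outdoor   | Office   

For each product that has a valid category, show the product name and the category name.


INNER JOIN keeps only products rows whose category_id matches an id in categories. Walk through each product:
  - product 1 (Stapler): category_id=5 -> matches Supplies
  - product 2 (Monitor): category_id=3 -> matches Tools
  - product 3 (Pen): category_id=4 -> matches Toys
  - product 4 (Charger): category_id=3 -> matches Tools
  - product 5 (Laptop): category_id=3 -> matches Tools
  - product 6 (Cable): category_id=4 -> matches Toys
  - product 7 (Phone): category_id=NULL, no match -> dropped
  - product 8 (Headphones): category_id=3 -> matches Tools
  - product 9 (Notebook): category_id=NULL, no match -> dropped
So 2 of 9 rows are dropped.

SQL:
SELECT a.name, b.name AS category
FROM products a
INNER JOIN categories b ON a.category_id = b.id

Result:
name       | category
-----------+---------
Stapler    | Supplies
Monitor    | Tools   
Pen        | Toys    
Charger    | Tools   
Laptop     | Tools   
Cable      | Toys    
Headphones | Tools   


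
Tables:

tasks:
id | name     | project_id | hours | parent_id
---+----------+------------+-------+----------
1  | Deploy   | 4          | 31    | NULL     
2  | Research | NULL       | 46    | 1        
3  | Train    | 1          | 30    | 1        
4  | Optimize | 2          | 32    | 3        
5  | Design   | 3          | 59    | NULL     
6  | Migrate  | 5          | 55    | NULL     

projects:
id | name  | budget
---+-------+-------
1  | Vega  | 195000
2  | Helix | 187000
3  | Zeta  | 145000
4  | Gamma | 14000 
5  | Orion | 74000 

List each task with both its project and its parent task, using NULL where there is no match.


Two LEFT JOINs from the same base table tasks: one to projects via project_id, one to tasks itself via parent_id. Both are LEFT so every task is preserved.
Match against projects:
  - task 1 (Deploy): project_id=4 -> matches Gamma
  - task 2 (Research): project_id=NULL, no match -> kept with NULL
  - task 3 (Train): project_id=1 -> matches Vega
  - task 4 (Optimize): project_id=2 -> matches Helix
  - task 5 (Design): project_id=3 -> matches Zeta
  - task 6 (Migrate): project_id=5 -> matches Orion
Match against tasks (self):
  - task 1 (Deploy): parent_id=NULL -> NULL
  - task 2 (Research): parent_id=1 -> Deploy
  - task 3 (Train): parent_id=1 -> Deploy
  - task 4 (Optimize): parent_id=3 -> Train
  - task 5 (Design): parent_id=NULL -> NULL
  - task 6 (Migrate): parent_id=NULL -> NULL

SQL:
SELECT a.name, b.name AS project, c.name AS parent
FROM tasks a
LEFT JOIN projects b ON a.project_id = b.id
LEFT JOIN tasks c ON a.parent_id = c.id

Result:
name     | project | parent
---------+---------+-------
Deploy   | Gamma   | NULL  
Research | NULL    | Deploy
Train    | Vega    | Deploy
Optimize | Helix   | Train 
Design   | Zeta    | NULL  
Migrate  | Orion   | NULL  


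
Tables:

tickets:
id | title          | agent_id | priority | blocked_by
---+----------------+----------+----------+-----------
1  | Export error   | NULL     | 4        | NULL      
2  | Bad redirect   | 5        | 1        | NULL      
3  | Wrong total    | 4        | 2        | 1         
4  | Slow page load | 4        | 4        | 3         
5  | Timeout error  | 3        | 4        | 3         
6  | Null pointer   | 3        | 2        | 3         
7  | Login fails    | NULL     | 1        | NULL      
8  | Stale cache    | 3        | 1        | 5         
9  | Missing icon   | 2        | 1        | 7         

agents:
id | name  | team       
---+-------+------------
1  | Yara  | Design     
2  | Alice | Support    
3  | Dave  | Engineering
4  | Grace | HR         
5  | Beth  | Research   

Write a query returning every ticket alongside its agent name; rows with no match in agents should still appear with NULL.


LEFT JOIN keeps every row from tickets (the left table); where agent_id has no match in agents, the agent columns become NULL. Walk through each ticket:
  - ticket 1 (Export error): agent_id=NULL, no match -> kept with NULL
  - ticket 2 (Bad redirect): agent_id=5 -> matches Beth
  - ticket 3 (Wrong total): agent_id=4 -> matches Grace
  - ticket 4 (Slow page load): agent_id=4 -> matches Grace
  - ticket 5 (Timeout error): agent_id=3 -> matches Dave
  - ticket 6 (Null pointer): agent_id=3 -> matches Dave
  - ticket 7 (Login fails): agent_id=NULL, no match -> kept with NULL
  - ticket 8 (Stale cache): agent_id=3 -> matches Dave
  - ticket 9 (Missing icon): agent_id=2 -> matches Alice
All 9 rows appear; 2 have NULL agent.

SQL:
SELECT a.title, b.name AS agent
FROM tickets a
LEFT JOIN agents b ON a.agent_id = b.id

Result:
title          | agent
---------------+------
Export error   | NULL 
Bad redirect   | Beth 
Wrong total    | Grace
Slow page load | Grace
Timeout error  | Dave 
Null pointer   | Dave 
Login fails    | NULL 
Stale cache    | Dave 
Missing icon   | Alice


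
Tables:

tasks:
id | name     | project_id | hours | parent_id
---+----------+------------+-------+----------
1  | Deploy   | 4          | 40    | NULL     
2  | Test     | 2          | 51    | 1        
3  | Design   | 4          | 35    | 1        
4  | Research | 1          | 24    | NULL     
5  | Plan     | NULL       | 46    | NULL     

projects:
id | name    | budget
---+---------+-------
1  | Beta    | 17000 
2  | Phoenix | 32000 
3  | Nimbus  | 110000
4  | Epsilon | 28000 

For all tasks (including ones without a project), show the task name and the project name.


LEFT JOIN keeps every row from tasks (the left table); where project_id has no match in projects, the project columns become NULL. Walk through each task:
  - task 1 (Deploy): project_id=4 -> matches Epsilon
  - task 2 (Test): project_id=2 -> matches Phoenix
  - task 3 (Design): project_id=4 -> matches Epsilon
  - task 4 (Research): project_id=1 -> matches Beta
  - task 5 (Plan): project_id=NULL, no match -> kept with NULL
All 5 rows appear; 1 has NULL project.

SQL:
SELECT a.name, b.name AS project
FROM tasks a
LEFT JOIN projects b ON a.project_id = b.id

Result:
name     | project
---------+--------
Deploy   | Epsilon
Test     | Phoenix
Design   | Epsilon
Research | Beta   
Plan     | NULL   


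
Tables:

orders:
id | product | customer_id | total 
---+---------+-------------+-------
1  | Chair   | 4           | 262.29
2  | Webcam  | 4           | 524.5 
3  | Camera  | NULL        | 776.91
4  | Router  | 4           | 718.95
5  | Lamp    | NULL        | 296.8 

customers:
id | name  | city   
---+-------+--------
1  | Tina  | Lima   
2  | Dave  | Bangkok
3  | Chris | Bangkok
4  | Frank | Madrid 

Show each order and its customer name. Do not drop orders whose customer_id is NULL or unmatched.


LEFT JOIN keeps every row from orders (the left table); where customer_id has no match in customers, the customer columns become NULL. Walk through each order:
  - order 1 (Chair): customer_id=4 -> matches Frank
  - order 2 (Webcam): customer_id=4 -> matches Frank
  - order 3 (Camera): customer_id=NULL, no match -> kept with NULL
  - order 4 (Router): customer_id=4 -> matches Frank
  - order 5 (Lamp): customer_id=NULL, no match -> kept with NULL
All 5 rows appear; 2 have NULL customer.

SQL:
SELECT a.product, b.name AS customer
FROM orders a
LEFT JOIN customers b ON a.customer_id = b.id

Result:
product | customer
--------+---------
Chair   | Frank   
Webcam  | Frank   
Camera  | NULL    
Router  | Frank   
Lamp    | NULL    


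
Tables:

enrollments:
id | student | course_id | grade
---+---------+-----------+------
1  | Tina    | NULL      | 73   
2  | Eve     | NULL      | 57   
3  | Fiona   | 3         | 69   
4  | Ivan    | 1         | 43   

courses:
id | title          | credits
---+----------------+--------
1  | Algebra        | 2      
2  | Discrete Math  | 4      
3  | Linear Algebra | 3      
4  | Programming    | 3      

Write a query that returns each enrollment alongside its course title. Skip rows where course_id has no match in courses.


INNER JOIN keeps only enrollments rows whose course_id matches an id in courses. Walk through each enrollment:
  - enrollment 1 (Tina): course_id=NULL, no match -> dropped
  - enrollment 2 (Eve): course_id=NULL, no match -> dropped
  - enrollment 3 (Fiona): course_id=3 -> matches Linear Algebra
  - enrollment 4 (Ivan): course_id=1 -> matches Algebra
So 2 of 4 rows are dropped.

SQL:
SELECT a.student, b.title AS course
FROM enrollments a
INNER JOIN courses b ON a.course_id = b.id

Result:
student | course        
--------+---------------
Fiona   | Linear Algebra
Ivan    | Algebra       


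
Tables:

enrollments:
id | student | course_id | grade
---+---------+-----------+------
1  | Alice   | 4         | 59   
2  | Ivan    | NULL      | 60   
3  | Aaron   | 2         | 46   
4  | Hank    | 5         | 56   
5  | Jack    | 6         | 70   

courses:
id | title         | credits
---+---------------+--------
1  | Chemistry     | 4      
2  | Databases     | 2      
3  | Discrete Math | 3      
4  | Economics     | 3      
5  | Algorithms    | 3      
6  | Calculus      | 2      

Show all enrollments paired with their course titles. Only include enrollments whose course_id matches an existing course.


INNER JOIN keeps only enrollments rows whose course_id matches an id in courses. Walk through each enrollment:
  - enrollment 1 (Alice): course_id=4 -> matches Economics
  - enrollment 2 (Ivan): course_id=NULL, no match -> dropped
  - enrollment 3 (Aaron): course_id=2 -> matches Databases
  - enrollment 4 (Hank): course_id=5 -> matches Algorithms
  - enrollment 5 (Jack): course_id=6 -> matches Calculus
So 1 of 5 rows is dropped.

SQL:
SELECT a.student, b.title AS course
FROM enrollments a
INNER JOIN courses b ON a.course_id = b.id

Result:
student | course    
--------+-----------
Alice   | Economics 
Aaron   | Databases 
Hank    | Algorithms
Jack    | Calculus  


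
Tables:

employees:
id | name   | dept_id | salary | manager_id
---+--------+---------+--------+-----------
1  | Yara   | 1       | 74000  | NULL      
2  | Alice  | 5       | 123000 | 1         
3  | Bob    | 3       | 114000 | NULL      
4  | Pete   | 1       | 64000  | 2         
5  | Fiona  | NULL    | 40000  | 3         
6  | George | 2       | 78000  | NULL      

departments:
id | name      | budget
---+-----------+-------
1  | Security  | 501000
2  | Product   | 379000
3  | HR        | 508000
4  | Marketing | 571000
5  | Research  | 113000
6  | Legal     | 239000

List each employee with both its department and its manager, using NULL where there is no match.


Two LEFT JOINs from the same base table employees: one to departments via dept_id, one to employees itself via manager_id. Both are LEFT so every employee is preserved.
Match against departments:
  - employee 1 (Yara): dept_id=1 -> matches Security
  - employee 2 (Alice): dept_id=5 -> matches Research
  - employee 3 (Bob): dept_id=3 -> matches HR
  - employee 4 (Pete): dept_id=1 -> matches Security
  - employee 5 (Fiona): dept_id=NULL, no match -> kept with NULL
  - employee 6 (George): dept_id=2 -> matches Product
Match against employees (self):
  - employee 1 (Yara): manager_id=NULL -> NULL
  - employee 2 (Alice): manager_id=1 -> Yara
  - employee 3 (Bob): manager_id=NULL -> NULL
  - employee 4 (Pete): manager_id=2 -> Alice
  - employee 5 (Fiona): manager_id=3 -> Bob
  - employee 6 (George): manager_id=NULL -> NULL

SQL:
SELECT a.name, b.name AS department, c.name AS manager
FROM employees a
LEFT JOIN departments b ON a.dept_id = b.id
LEFT JOIN employees c ON a.manager_id = c.id

Result:
name   | department | manager
-------+------------+--------
Yara   | Security   | NULL   
Alice  | Research   | Yara   
Bob    | HR         | NULL   
Pete   | Security   | Alice  
Fiona  | NULL       | Bob    
George | Product    | NULL   


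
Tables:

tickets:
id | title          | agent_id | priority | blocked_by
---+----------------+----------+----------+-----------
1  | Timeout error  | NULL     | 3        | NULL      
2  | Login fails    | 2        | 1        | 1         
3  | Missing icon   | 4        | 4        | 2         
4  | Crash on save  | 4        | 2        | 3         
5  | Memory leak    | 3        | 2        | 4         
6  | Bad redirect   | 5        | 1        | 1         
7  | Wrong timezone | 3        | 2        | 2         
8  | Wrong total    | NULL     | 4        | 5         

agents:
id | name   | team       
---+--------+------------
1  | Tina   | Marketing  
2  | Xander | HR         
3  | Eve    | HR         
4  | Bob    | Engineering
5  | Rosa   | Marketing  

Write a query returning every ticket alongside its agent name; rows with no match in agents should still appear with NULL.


LEFT JOIN keeps every row from tickets (the left table); where agent_id has no match in agents, the agent columns become NULL. Walk through each ticket:
  - ticket 1 (Timeout error): agent_id=NULL, no match -> kept with NULL
  - ticket 2 (Login fails): agent_id=2 -> matches Xander
  - ticket 3 (Missing icon): agent_id=4 -> matches Bob
  - ticket 4 (Crash on save): agent_id=4 -> matches Bob
  - ticket 5 (Memory leak): agent_id=3 -> matches Eve
  - ticket 6 (Bad redirect): agent_id=5 -> matches Rosa
  - ticket 7 (Wrong timezone): agent_id=3 -> matches Eve
  - ticket 8 (Wrong total): agent_id=NULL, no match -> kept with NULL
All 8 rows appear; 2 have NULL agent.

SQL:
SELECT a.title, b.name AS agent
FROM tickets a
LEFT JOIN agents b ON a.agent_id = b.id

Result:
title          | agent 
---------------+-------
Timeout error  | NULL  
Login fails    | Xander
Missing icon   | Bob   
Crash on save  | Bob   
Memory leak    | Eve   
Bad redirect   | Rosa  
Wrong timezone | Eve   
Wrong total    | NULL  


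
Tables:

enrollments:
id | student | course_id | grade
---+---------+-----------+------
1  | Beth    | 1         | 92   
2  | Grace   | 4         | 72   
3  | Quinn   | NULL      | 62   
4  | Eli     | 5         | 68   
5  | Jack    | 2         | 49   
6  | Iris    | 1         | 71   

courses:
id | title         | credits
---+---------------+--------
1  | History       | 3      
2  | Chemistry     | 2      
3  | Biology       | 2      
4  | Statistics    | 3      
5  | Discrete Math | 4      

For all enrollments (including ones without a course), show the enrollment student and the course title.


LEFT JOIN keeps every row from enrollments (the left table); where course_id has no match in courses, the course columns become NULL. Walk through each enrollment:
  - enrollment 1 (Beth): course_id=1 -> matches History
  - enrollment 2 (Grace): course_id=4 -> matches Statistics
  - enrollment 3 (Quinn): course_id=NULL, no match -> kept with NULL
  - enrollment 4 (Eli): course_id=5 -> matches Discrete Math
  - enrollment 5 (Jack): course_id=2 -> matches Chemistry
  - enrollment 6 (Iris): course_id=1 -> matches History
All 6 rows appear; 1 has NULL course.

SQL:
SELECT a.student, b.title AS course
FROM enrollments a
LEFT JOIN courses b ON a.course_id = b.id

Result:
student | course       
--------+--------------
Beth    | History      
Grace   | Statistics   
Quinn   | NULL         
Eli     | Discrete Math
Jack    | Chemistry    
Iris    | History      


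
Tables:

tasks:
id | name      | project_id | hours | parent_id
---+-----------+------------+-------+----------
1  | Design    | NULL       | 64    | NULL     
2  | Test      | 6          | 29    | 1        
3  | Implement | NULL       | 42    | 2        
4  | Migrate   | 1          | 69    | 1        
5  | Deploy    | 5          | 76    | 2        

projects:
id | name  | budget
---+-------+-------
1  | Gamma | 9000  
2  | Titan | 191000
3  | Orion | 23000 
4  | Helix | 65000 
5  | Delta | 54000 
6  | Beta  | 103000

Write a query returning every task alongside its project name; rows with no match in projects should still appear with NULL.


LEFT JOIN keeps every row from tasks (the left table); where project_id has no match in projects, the project columns become NULL. Walk through each task:
  - task 1 (Design): project_id=NULL, no match -> kept with NULL
  - task 2 (Test): project_id=6 -> matches Beta
  - task 3 (Implement): project_id=NULL, no match -> kept with NULL
  - task 4 (Migrate): project_id=1 -> matches Gamma
  - task 5 (Deploy): project_id=5 -> matches Delta
All 5 rows appear; 2 have NULL project.

SQL:
SELECT a.name, b.name AS project
FROM tasks a
LEFT JOIN projects b ON a.project_id = b.id

Result:
name      | project
----------+--------
Design    | NULL   
Test      | Beta   
Implement | NULL   
Migrate   | Gamma  
Deploy    | Delta  


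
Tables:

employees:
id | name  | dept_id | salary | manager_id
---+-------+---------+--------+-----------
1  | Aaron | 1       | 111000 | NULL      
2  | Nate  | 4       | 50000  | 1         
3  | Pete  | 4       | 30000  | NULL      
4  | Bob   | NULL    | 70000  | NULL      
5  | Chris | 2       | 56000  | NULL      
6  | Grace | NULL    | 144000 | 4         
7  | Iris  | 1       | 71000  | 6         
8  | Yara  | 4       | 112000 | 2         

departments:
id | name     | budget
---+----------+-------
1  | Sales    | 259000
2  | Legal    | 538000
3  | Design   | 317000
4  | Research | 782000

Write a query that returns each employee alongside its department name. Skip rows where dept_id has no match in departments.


INNER JOIN keeps only employees rows whose dept_id matches an id in departments. Walk through each employee:
  - employee 1 (Aaron): dept_id=1 -> matches Sales
  - employee 2 (Nate): dept_id=4 -> matches Research
  - employee 3 (Pete): dept_id=4 -> matches Research
  - employee 4 (Bob): dept_id=NULL, no match -> dropped
  - employee 5 (Chris): dept_id=2 -> matches Legal
  - employee 6 (Grace): dept_id=NULL, no match -> dropped
  - employee 7 (Iris): dept_id=1 -> matches Sales
  - employee 8 (Yara): dept_id=4 -> matches Research
So 2 of 8 rows are dropped.

SQL:
SELECT a.name, b.name AS department
FROM employees a
INNER JOIN departments b ON a.dept_id = b.id

Result:
name  | department
------+-----------
Aaron | Sales     
Nate  | Research  
Pete  | Research  
Chris | Legal     
Iris  | Sales     
Yara  | Research  


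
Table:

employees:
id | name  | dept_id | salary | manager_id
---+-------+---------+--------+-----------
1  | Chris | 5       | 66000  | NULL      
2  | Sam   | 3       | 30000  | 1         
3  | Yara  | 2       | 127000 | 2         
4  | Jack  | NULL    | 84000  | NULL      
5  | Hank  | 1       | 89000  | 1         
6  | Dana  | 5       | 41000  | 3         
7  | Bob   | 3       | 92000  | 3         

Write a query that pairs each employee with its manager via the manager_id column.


This is a self-join: employees is joined to a second copy of itself, matching each row's manager_id to another row's id. Use LEFT JOIN so rows with manager_id=NULL are kept.
  - employee 1 (Chris): manager_id=NULL -> NULL
  - employee 2 (Sam): manager_id=1 -> Chris
  - employee 3 (Yara): manager_id=2 -> Sam
  - employee 4 (Jack): manager_id=NULL -> NULL
  - employee 5 (Hank): manager_id=1 -> Chris
  - employee 6 (Dana): manager_id=3 -> Yara
  - employee 7 (Bob): manager_id=3 -> Yara

SQL:
SELECT a.name AS item, b.name AS manager
FROM employees a
LEFT JOIN employees b ON a.manager_id = b.id

Result:
item  | manager
------+--------
Chris | NULL   
Sam   | Chris  
Yara  | Sam    
Jack  | NULL   
Hank  | Chris  
Dana  | Yara   
Bob   | Yara   


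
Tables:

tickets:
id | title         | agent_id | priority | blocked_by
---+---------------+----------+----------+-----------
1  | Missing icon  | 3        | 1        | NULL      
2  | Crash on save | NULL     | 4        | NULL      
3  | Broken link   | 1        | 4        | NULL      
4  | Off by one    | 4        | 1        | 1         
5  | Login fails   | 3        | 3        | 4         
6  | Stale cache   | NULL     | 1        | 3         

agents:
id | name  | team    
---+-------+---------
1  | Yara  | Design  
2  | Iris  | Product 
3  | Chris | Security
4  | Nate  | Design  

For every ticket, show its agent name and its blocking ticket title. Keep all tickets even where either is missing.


Two LEFT JOINs from the same base table tickets: one to agents via agent_id, one to tickets itself via blocked_by. Both are LEFT so every ticket is preserved.
Match against agents:
  - ticket 1 (Missing icon): agent_id=3 -> matches Chris
  - ticket 2 (Crash on save): agent_id=NULL, no match -> kept with NULL
  - ticket 3 (Broken link): agent_id=1 -> matches Yara
  - ticket 4 (Off by one): agent_id=4 -> matches Nate
  - ticket 5 (Login fails): agent_id=3 -> matches Chris
  - ticket 6 (Stale cache): agent_id=NULL, no match -> kept with NULL
Match against tickets (self):
  - ticket 1 (Missing icon): blocked_by=NULL -> NULL
  - ticket 2 (Crash on save): blocked_by=NULL -> NULL
  - ticket 3 (Broken link): blocked_by=NULL -> NULL
  - ticket 4 (Off by one): blocked_by=1 -> Missing icon
  - ticket 5 (Login fails): blocked_by=4 -> Off by one
  - ticket 6 (Stale cache): blocked_by=3 -> Broken link

SQL:
SELECT a.title, b.name AS agent, c.title AS blocked_by
FROM tickets a
LEFT JOIN agents b ON a.agent_id = b.id
LEFT JOIN tickets c ON a.blocked_by = c.id

Result:
title         | agent | blocked_by  
--------------+-------+-------------
Missing icon  | Chris | NULL        
Crash on save | NULL  | NULL        
Broken link   | Yara  | NULL        
Off by one    | Nate  | Missing icon
Login fails   | Chris | Off by one  
Stale cache   | NULL  | Broken link 


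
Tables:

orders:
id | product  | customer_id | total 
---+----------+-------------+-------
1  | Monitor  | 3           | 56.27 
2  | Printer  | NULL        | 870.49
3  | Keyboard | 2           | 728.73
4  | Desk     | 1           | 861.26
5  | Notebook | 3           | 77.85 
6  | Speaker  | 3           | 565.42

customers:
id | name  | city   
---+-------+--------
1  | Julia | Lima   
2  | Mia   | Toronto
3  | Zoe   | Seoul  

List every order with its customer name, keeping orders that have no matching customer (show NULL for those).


LEFT JOIN keeps every row from orders (the left table); where customer_id has no match in customers, the customer columns become NULL. Walk through each order:
  - order 1 (Monitor): customer_id=3 -> matches Zoe
  - order 2 (Printer): customer_id=NULL, no match -> kept with NULL
  - order 3 (Keyboard): customer_id=2 -> matches Mia
  - order 4 (Desk): customer_id=1 -> matches Julia
  - order 5 (Notebook): customer_id=3 -> matches Zoe
  - order 6 (Speaker): customer_id=3 -> matches Zoe
All 6 rows appear; 1 has NULL customer.

SQL:
SELECT a.product, b.name AS customer
FROM orders a
LEFT JOIN customers b ON a.customer_id = b.id

Result:
product  | customer
---------+---------
Monitor  | Zoe     
Printer  | NULL    
Keyboard | Mia     
Desk     | Julia   
Notebook | Zoe     
Speaker  | Zoe     


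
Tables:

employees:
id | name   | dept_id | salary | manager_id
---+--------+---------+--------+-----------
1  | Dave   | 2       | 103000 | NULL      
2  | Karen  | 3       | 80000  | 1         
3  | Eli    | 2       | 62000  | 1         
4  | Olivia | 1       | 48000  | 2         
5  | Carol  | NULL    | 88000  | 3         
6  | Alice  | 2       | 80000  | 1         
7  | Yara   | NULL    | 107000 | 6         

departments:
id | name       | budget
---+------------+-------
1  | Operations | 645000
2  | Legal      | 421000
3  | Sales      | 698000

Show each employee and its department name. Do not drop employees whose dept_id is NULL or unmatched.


LEFT JOIN keeps every row from employees (the left table); where dept_id has no match in departments, the department columns become NULL. Walk through each employee:
  - employee 1 (Dave): dept_id=2 -> matches Legal
  - employee 2 (Karen): dept_id=3 -> matches Sales
  - employee 3 (Eli): dept_id=2 -> matches Legal
  - employee 4 (Olivia): dept_id=1 -> matches Operations
  - employee 5 (Carol): dept_id=NULL, no match -> kept with NULL
  - employee 6 (Alice): dept_id=2 -> matches Legal
  - employee 7 (Yara): dept_id=NULL, no match -> kept with NULL
All 7 rows appear; 2 have NULL department.

SQL:
SELECT a.name, b.name AS department
FROM employees a
LEFT JOIN departments b ON a.dept_id = b.id

Result:
name   | department
-------+-----------
Dave   | Legal     
Karen  | Sales     
Eli    | Legal     
Olivia | Operations
Carol  | NULL      
Alice  | Legal     
Yara   | NULL      


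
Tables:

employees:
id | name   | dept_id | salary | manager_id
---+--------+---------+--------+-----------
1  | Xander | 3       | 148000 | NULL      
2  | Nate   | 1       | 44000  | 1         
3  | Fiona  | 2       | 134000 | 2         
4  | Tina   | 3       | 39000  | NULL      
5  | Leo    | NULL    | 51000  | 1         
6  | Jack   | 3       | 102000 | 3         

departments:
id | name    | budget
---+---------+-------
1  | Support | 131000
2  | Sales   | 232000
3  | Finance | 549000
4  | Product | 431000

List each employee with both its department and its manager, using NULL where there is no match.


Two LEFT JOINs from the same base table employees: one to departments via dept_id, one to employees itself via manager_id. Both are LEFT so every employee is preserved.
Match against departments:
  - employee 1 (Xander): dept_id=3 -> matches Finance
  - employee 2 (Nate): dept_id=1 -> matches Support
  - employee 3 (Fiona): dept_id=2 -> matches Sales
  - employee 4 (Tina): dept_id=3 -> matches Finance
  - employee 5 (Leo): dept_id=NULL, no match -> kept with NULL
  - employee 6 (Jack): dept_id=3 -> matches Finance
Match against employees (self):
  - employee 1 (Xander): manager_id=NULL -> NULL
  - employee 2 (Nate): manager_id=1 -> Xander
  - employee 3 (Fiona): manager_id=2 -> Nate
  - employee 4 (Tina): manager_id=NULL -> NULL
  - employee 5 (Leo): manager_id=1 -> Xander
  - employee 6 (Jack): manager_id=3 -> Fiona

SQL:
SELECT a.name, b.name AS department, c.name AS manager
FROM employees a
LEFT JOIN departments b ON a.dept_id = b.id
LEFT JOIN employees c ON a.manager_id = c.id

Result:
name   | department | manager
-------+------------+--------
Xander | Finance    | NULL   
Nate   | Support    | Xander 
Fiona  | Sales      | Nate   
Tina   | Finance    | NULL   
Leo    | NULL       | Xander 
Jack   | Finance    | Fiona  


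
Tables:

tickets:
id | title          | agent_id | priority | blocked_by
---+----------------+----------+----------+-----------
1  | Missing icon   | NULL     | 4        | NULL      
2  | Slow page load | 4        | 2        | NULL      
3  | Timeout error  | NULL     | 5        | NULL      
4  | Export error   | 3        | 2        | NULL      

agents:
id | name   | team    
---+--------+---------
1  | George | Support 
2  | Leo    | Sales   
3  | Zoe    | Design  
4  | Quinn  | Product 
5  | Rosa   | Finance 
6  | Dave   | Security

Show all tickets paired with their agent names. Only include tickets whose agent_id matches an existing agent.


INNER JOIN keeps only tickets rows whose agent_id matches an id in agents. Walk through each ticket:
  - ticket 1 (Missing icon): agent_id=NULL, no match -> dropped
  - ticket 2 (Slow page load): agent_id=4 -> matches Quinn
  - ticket 3 (Timeout error): agent_id=NULL, no match -> dropped
  - ticket 4 (Export error): agent_id=3 -> matches Zoe
So 2 of 4 rows are dropped.

SQL:
SELECT a.title, b.name AS agent
FROM tickets a
INNER JOIN agents b ON a.agent_id = b.id

Result:
title          | agent
---------------+------
Slow page load | Quinn
Export error   | Zoe  
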